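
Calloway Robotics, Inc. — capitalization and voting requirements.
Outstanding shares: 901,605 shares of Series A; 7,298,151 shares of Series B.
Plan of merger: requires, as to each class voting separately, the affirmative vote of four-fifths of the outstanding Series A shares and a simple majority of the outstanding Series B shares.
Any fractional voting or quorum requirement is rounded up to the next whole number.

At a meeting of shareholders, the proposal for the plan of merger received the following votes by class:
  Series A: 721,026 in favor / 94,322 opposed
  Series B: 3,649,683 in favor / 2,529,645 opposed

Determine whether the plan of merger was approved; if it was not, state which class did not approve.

Not approved — the Series A shares did not give the required vote.

Series A: 4/5 of 901605 = 721284; 721,284 required, 721,026 in favor — not approved.
Series B: a majority of 7298151 is 3649076; 3,649,076 required, 3,649,683 in favor — approved.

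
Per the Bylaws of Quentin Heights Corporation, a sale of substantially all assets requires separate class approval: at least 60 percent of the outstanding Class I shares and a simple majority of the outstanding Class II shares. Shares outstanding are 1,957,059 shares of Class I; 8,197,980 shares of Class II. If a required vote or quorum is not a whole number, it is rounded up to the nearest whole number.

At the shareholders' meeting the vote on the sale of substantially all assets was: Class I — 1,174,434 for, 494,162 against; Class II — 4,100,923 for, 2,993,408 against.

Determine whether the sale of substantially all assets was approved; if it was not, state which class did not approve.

Approved — every class gave the required vote.

Class I: 3/5 of 1957059 = 1174235.40, rounded up to 1174236; 1,174,236 required, 1,174,434 in favor — approved.
Class II: a majority of 8197980 is 4098991; 4,098,991 required, 4,100,923 in favor — approved.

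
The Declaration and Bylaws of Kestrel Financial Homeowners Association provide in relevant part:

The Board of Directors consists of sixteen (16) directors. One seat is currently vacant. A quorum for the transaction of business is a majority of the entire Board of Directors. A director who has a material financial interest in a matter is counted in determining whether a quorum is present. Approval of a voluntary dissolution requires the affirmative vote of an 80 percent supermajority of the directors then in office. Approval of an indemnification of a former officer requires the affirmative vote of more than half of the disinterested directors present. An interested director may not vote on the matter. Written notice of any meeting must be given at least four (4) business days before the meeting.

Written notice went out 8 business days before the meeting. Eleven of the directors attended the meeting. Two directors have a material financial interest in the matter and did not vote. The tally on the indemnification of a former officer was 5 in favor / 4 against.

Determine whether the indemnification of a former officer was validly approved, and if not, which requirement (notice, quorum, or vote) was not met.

Notice: 8 business days given; 4 required (8 ≥ 4). Satisfied.
Quorum: 11 present (interested directors count toward quorum); quorum is 9. Satisfied.
Vote: the indemnification of a former officer requires a majority of the disinterested directors present (11 − 2 = 9). A majority of 9 is 5, so 5 affirmative votes are needed; 5 voted in favor. Satisfied.

Valid — all requirements satisfied.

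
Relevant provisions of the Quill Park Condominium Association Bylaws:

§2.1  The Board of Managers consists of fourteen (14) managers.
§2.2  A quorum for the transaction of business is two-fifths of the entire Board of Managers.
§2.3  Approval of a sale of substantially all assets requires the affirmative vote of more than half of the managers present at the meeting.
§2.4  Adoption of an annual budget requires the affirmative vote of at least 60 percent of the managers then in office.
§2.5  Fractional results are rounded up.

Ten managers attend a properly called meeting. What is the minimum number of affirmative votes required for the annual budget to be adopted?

The annual budget requires three-fifths of the managers then in office (14).
3/5 of 14 = 8.40, rounded up to 9.

9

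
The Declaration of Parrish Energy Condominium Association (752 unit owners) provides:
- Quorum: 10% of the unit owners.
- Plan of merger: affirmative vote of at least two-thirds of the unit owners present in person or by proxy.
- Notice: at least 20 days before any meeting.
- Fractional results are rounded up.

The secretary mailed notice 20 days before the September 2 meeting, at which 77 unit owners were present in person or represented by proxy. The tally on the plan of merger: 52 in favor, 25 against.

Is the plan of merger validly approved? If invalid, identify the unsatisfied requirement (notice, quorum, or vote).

Valid — all requirements satisfied.

Notice: 20 days given; 20 required. Satisfied.
Quorum: 10% of 752 = 75.20, rounded up to 76; 77 present. Satisfied.
Vote: requires two-thirds of those present (77); 2/3 of 77 = 51.33, rounded up to 52, so 52 needed; 52 in favor. Satisfied.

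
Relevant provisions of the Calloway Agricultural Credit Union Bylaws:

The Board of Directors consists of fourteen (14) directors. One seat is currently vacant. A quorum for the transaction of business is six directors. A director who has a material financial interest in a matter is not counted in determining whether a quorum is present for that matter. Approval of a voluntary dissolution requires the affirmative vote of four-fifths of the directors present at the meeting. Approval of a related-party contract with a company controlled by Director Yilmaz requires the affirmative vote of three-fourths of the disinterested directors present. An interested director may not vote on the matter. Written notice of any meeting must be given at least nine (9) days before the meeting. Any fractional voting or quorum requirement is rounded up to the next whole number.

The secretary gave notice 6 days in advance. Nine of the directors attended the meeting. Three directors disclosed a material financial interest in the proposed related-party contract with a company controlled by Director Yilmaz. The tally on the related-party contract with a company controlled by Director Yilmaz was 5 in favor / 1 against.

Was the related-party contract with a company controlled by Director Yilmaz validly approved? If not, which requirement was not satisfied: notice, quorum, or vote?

Notice: 6 days given; 9 required (6 < 9). Not satisfied.
Quorum: 9 present, but the 3 interested directors do not count, leaving 6. Quorum is 6. Satisfied.
Vote: the related-party contract with a company controlled by Director Yilmaz requires three-fourths of the disinterested directors present (9 − 3 = 6). 3/4 of 6 = 4.50, rounded up to 5, so 5 affirmative votes are needed; 5 voted in favor. Satisfied.

Invalid — notice requirement not satisfied.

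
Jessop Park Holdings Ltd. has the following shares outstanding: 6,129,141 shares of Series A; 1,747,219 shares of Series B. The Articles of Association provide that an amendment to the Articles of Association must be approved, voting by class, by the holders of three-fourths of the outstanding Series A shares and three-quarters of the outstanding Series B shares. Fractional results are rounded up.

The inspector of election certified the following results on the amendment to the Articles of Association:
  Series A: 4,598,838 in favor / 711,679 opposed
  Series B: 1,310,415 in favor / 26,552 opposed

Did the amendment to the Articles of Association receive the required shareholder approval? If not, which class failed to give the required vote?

Approved — every class gave the required vote.

Series A: 3/4 of 6129141 = 4596855.75, rounded up to 4596856; 4,596,856 required, 4,598,838 in favor — approved.
Series B: 3/4 of 1747219 = 1310414.25, rounded up to 1310415; 1,310,415 required, 1,310,415 in favor — approved.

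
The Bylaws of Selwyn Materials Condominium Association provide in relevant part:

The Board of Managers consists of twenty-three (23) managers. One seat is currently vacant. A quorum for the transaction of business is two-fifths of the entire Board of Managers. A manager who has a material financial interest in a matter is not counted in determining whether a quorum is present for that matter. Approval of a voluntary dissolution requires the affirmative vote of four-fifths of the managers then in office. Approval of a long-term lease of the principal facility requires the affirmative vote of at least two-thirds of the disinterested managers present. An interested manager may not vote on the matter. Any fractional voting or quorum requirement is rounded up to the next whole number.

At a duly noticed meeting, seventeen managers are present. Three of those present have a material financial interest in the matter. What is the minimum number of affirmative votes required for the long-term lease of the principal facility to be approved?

The long-term lease of the principal facility requires two-thirds of the disinterested managers present (17 − 3 = 14).
2/3 of 14 = 9.33, rounded up to 10.

10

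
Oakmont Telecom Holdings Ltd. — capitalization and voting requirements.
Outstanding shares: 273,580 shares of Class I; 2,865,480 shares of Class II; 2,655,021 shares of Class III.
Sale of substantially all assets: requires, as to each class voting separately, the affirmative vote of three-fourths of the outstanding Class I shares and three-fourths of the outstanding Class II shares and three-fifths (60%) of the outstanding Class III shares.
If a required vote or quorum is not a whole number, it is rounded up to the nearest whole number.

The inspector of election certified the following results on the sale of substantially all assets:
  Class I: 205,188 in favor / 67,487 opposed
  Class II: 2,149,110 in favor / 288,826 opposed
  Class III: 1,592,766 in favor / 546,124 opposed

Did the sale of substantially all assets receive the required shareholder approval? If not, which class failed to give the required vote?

Class I: 3/4 of 273580 = 205185; 205,185 required, 205,188 in favor — approved.
Class II: 3/4 of 2865480 = 2149110; 2,149,110 required, 2,149,110 in favor — approved.
Class III: 3/5 of 2655021 = 1593012.60, rounded up to 1593013; 1,593,013 required, 1,592,766 in favor — not approved.

Not approved — the Class III shares did not give the required vote.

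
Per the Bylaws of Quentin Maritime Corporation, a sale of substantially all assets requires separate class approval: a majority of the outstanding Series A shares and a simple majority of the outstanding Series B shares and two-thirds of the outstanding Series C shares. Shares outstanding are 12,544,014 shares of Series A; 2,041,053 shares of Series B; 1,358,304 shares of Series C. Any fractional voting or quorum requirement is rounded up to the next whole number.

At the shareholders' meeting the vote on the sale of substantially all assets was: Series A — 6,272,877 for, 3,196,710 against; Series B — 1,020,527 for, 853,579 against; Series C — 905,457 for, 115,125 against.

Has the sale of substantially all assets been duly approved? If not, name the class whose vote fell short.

Not approved — the Series C shares did not give the required vote.

Series A: a majority of 12544014 is 6272008; 6,272,008 required, 6,272,877 in favor — approved.
Series B: a majority of 2041053 is 1020527; 1,020,527 required, 1,020,527 in favor — approved.
Series C: 2/3 of 1358304 = 905536; 905,536 required, 905,457 in favor — not approved.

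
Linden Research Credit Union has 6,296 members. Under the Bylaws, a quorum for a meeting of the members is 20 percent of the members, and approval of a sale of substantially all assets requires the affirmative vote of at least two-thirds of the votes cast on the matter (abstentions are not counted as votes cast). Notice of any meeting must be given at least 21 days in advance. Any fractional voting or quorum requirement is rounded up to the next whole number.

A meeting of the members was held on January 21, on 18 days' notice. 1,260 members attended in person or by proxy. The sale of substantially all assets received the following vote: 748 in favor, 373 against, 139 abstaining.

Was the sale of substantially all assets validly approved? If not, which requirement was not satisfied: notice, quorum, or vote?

Invalid — notice requirement not satisfied.

Notice: 18 days given; 21 required. Not satisfied.
Quorum: 20% of 6,296 = 1,259.20, rounded up to 1,260; 1,260 present. Satisfied.
Vote: requires two-thirds of the votes cast (1,260 − 139 abstaining = 1,121); 2/3 of 1121 = 747.33, rounded up to 748, so 748 needed; 748 in favor. Satisfied.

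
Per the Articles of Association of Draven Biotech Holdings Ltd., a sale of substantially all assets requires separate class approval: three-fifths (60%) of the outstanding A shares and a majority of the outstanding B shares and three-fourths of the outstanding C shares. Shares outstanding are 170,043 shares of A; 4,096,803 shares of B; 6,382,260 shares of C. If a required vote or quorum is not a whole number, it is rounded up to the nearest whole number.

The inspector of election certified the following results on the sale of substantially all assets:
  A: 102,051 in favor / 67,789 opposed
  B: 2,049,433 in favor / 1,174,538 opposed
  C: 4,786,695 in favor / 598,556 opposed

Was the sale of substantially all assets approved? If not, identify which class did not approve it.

A: 3/5 of 170043 = 102025.80, rounded up to 102026; 102,026 required, 102,051 in favor — approved.
B: a majority of 4096803 is 2048402; 2,048,402 required, 2,049,433 in favor — approved.
C: 3/4 of 6382260 = 4786695; 4,786,695 required, 4,786,695 in favor — approved.

Approved — every class gave the required vote.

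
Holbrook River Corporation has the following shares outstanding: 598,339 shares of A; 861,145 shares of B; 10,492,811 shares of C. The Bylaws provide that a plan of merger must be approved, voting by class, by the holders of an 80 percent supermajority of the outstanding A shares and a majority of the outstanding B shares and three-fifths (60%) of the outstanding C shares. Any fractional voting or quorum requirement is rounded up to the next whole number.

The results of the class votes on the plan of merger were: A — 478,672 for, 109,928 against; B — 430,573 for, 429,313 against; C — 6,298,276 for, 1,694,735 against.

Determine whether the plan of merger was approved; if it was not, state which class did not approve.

A: 4/5 of 598339 = 478671.20, rounded up to 478672; 478,672 required, 478,672 in favor — approved.
B: a majority of 861145 is 430573; 430,573 required, 430,573 in favor — approved.
C: 3/5 of 10492811 = 6295686.60, rounded up to 6295687; 6,295,687 required, 6,298,276 in favor — approved.

Approved — every class gave the required vote.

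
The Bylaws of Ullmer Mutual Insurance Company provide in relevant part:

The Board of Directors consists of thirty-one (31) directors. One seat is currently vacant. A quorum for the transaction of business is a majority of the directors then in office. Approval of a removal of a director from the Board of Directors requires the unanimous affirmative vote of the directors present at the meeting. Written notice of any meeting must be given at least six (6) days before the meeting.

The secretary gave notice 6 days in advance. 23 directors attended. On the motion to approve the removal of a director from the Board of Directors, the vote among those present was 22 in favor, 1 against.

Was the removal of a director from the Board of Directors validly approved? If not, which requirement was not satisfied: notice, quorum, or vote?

Notice: 6 days given; 6 required (6 ≥ 6). Satisfied.
Quorum: 23 present; quorum is 16. Satisfied.
Vote: the removal of a director from the Board of Directors requires the unanimous vote of the directors present (23). Unanimous means all 23, so 23 affirmative votes are needed; 22 voted in favor. Not satisfied.

Invalid — vote requirement not satisfied.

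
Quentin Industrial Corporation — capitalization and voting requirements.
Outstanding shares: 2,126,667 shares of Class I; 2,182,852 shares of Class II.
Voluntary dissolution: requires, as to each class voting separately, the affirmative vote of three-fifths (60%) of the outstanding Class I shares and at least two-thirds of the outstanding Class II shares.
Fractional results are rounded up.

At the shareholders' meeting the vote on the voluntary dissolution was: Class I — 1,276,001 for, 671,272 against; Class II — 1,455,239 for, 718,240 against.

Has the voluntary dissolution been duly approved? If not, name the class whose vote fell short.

Approved — every class gave the required vote.

Class I: 3/5 of 2126667 = 1276000.20, rounded up to 1276001; 1,276,001 required, 1,276,001 in favor — approved.
Class II: 2/3 of 2182852 = 1455234.67, rounded up to 1455235; 1,455,235 required, 1,455,239 in favor — approved.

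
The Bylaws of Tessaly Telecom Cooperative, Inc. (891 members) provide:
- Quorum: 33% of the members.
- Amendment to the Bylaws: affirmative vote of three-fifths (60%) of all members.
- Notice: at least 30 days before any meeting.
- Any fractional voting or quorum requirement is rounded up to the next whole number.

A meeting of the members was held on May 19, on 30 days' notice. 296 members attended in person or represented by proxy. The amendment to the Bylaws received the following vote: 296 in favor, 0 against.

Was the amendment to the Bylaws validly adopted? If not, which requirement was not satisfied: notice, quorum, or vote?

Invalid — vote requirement not satisfied.

Notice: 30 days given; 30 required. Satisfied.
Quorum: 33% of 891 = 294.03, rounded up to 295; 296 present. Satisfied.
Vote: requires three-fifths of all members (891); 3/5 of 891 = 534.60, rounded up to 535, so 535 needed; 296 in favor. Not satisfied.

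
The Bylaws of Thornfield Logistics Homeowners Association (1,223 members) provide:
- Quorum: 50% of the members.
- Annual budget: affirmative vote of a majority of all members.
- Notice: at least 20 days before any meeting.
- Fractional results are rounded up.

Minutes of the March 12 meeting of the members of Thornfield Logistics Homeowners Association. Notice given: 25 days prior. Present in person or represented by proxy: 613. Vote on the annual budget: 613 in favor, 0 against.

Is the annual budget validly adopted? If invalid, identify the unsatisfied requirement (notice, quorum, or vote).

Notice: 25 days given; 20 required. Satisfied.
Quorum: 50% of 1,223 = 611.50, rounded up to 612; 613 present. Satisfied.
Vote: requires a majority of all members (1,223); a majority of 1223 is 612, so 612 needed; 613 in favor. Satisfied.

Valid — all requirements satisfied.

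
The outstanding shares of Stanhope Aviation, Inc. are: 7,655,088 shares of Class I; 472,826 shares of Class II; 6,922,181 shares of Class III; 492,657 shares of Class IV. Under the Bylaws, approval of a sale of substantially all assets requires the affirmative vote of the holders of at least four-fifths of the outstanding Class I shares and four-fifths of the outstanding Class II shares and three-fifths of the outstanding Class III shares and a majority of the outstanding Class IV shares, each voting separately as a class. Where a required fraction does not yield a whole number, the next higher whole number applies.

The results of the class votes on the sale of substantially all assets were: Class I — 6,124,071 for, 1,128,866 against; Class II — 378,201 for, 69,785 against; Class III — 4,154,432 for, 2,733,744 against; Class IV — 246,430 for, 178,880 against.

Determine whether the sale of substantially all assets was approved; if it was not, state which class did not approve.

Not approved — the Class II shares did not give the required vote.

Class I: 4/5 of 7655088 = 6124070.40, rounded up to 6124071; 6,124,071 required, 6,124,071 in favor — approved.
Class II: 4/5 of 472826 = 378260.80, rounded up to 378261; 378,261 required, 378,201 in favor — not approved.
Class III: 3/5 of 6922181 = 4153308.60, rounded up to 4153309; 4,153,309 required, 4,154,432 in favor — approved.
Class IV: a majority of 492657 is 246329; 246,329 required, 246,430 in favor — approved.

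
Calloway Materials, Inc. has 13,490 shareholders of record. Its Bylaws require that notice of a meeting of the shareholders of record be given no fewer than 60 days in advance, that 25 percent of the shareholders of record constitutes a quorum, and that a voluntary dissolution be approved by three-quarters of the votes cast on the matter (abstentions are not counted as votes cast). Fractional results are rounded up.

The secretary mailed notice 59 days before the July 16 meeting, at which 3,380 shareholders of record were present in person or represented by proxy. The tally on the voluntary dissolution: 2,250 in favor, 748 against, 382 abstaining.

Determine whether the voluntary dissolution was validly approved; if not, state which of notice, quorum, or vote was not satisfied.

Notice: 59 days given; 60 required. Not satisfied.
Quorum: 25% of 13,490 = 3,372.50, rounded up to 3,373; 3,380 present. Satisfied.
Vote: requires three-fourths of the votes cast (3,380 − 382 abstaining = 2,998); 3/4 of 2998 = 2248.50, rounded up to 2249, so 2,249 needed; 2,250 in favor. Satisfied.

Invalid — notice requirement not satisfied.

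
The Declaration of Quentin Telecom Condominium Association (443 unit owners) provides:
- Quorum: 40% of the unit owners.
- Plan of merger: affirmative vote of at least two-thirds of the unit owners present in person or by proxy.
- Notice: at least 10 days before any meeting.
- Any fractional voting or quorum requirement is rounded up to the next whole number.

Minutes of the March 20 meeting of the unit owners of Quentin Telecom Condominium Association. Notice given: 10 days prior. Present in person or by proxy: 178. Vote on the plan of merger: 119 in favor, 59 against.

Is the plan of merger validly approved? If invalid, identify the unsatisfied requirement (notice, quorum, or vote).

Notice: 10 days given; 10 required. Satisfied.
Quorum: 40% of 443 = 177.20, rounded up to 178; 178 present. Satisfied.
Vote: requires two-thirds of those present (178); 2/3 of 178 = 118.67, rounded up to 119, so 119 needed; 119 in favor. Satisfied.

Valid — all requirements satisfied.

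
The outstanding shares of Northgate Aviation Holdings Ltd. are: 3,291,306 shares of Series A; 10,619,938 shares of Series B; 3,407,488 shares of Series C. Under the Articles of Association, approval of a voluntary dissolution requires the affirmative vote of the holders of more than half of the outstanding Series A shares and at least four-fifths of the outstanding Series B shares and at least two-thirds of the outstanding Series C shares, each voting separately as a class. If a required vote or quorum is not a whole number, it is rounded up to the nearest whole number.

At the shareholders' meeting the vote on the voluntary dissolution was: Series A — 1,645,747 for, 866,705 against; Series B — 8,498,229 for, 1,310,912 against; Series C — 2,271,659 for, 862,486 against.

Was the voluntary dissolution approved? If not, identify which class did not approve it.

Series A: a majority of 3291306 is 1645654; 1,645,654 required, 1,645,747 in favor — approved.
Series B: 4/5 of 10619938 = 8495950.40, rounded up to 8495951; 8,495,951 required, 8,498,229 in favor — approved.
Series C: 2/3 of 3407488 = 2271658.67, rounded up to 2271659; 2,271,659 required, 2,271,659 in favor — approved.

Approved — every class gave the required vote.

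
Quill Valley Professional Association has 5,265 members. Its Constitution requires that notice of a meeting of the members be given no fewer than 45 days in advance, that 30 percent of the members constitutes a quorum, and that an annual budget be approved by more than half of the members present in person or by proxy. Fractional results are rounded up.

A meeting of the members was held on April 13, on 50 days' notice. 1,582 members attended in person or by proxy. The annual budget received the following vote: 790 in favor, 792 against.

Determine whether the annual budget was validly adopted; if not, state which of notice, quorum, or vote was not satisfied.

Invalid — vote requirement not satisfied.

Notice: 50 days given; 45 required. Satisfied.
Quorum: 30% of 5,265 = 1,579.50, rounded up to 1,580; 1,582 present. Satisfied.
Vote: requires a majority of those present (1,582); a majority of 1582 is 792, so 792 needed; 790 in favor. Not satisfied.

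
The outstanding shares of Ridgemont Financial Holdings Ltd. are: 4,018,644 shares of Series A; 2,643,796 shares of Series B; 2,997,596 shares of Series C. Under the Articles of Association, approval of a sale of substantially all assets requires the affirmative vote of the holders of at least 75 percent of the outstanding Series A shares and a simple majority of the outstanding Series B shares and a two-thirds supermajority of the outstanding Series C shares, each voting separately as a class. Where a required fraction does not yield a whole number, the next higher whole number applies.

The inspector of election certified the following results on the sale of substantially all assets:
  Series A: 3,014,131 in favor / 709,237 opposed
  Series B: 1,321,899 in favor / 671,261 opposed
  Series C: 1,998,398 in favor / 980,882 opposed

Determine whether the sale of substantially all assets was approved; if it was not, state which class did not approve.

Approved — every class gave the required vote.

Series A: 3/4 of 4018644 = 3013983; 3,013,983 required, 3,014,131 in favor — approved.
Series B: a majority of 2643796 is 1321899; 1,321,899 required, 1,321,899 in favor — approved.
Series C: 2/3 of 2997596 = 1998397.33, rounded up to 1998398; 1,998,398 required, 1,998,398 in favor — approved.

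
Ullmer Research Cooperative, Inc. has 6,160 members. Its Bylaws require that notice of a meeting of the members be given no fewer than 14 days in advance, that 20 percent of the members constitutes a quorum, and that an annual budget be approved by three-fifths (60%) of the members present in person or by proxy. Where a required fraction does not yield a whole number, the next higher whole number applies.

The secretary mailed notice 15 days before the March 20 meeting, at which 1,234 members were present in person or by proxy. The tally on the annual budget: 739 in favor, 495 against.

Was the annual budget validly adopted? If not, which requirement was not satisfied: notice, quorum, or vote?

Notice: 15 days given; 14 required. Satisfied.
Quorum: 20% of 6,160 = 1,232; 1,234 present. Satisfied.
Vote: requires three-fifths of those present (1,234); 3/5 of 1234 = 740.40, rounded up to 741, so 741 needed; 739 in favor. Not satisfied.

Invalid — vote requirement not satisfied.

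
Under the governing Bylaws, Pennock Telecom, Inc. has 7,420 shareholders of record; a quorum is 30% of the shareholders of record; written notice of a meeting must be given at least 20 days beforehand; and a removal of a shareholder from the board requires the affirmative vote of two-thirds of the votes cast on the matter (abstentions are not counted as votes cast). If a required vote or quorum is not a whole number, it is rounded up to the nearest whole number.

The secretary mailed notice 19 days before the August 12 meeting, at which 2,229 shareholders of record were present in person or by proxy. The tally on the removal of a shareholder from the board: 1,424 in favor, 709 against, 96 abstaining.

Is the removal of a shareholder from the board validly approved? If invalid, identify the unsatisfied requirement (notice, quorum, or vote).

Invalid — notice requirement not satisfied.

Notice: 19 days given; 20 required. Not satisfied.
Quorum: 30% of 7,420 = 2,226; 2,229 present. Satisfied.
Vote: requires two-thirds of the votes cast (2,229 − 96 abstaining = 2,133); 2/3 of 2133 = 1422, so 1,422 needed; 1,424 in favor. Satisfied.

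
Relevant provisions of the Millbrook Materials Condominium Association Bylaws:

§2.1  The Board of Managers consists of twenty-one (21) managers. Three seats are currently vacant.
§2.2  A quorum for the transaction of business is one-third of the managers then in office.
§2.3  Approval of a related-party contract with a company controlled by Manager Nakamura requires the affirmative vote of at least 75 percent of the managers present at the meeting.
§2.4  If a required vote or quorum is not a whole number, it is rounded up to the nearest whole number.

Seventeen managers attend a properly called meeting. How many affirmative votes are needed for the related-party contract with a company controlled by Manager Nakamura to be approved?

The related-party contract with a company controlled by Manager Nakamura requires three-fourths of the managers present (17).
3/4 of 17 = 12.75, rounded up to 13.

13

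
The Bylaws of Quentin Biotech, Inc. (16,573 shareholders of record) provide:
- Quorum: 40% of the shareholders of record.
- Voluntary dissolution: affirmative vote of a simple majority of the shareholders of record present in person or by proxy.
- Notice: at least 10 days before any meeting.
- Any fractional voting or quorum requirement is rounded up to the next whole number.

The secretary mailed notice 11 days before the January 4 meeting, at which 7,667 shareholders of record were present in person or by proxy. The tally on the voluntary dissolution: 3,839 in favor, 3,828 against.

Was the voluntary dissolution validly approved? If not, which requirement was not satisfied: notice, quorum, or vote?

Valid — all requirements satisfied.

Notice: 11 days given; 10 required. Satisfied.
Quorum: 40% of 16,573 = 6,629.20, rounded up to 6,630; 7,667 present. Satisfied.
Vote: requires a majority of those present (7,667); a majority of 7667 is 3834, so 3,834 needed; 3,839 in favor. Satisfied.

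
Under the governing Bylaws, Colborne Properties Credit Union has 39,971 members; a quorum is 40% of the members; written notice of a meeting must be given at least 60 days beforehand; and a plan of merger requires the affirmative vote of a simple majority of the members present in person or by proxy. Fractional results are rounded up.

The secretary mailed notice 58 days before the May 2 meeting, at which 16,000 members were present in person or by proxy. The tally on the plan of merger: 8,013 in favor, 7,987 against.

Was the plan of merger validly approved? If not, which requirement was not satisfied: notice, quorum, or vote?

Invalid — notice requirement not satisfied.

Notice: 58 days given; 60 required. Not satisfied.
Quorum: 40% of 39,971 = 15,988.40, rounded up to 15,989; 16,000 present. Satisfied.
Vote: requires a majority of those present (16,000); a majority of 16000 is 8001, so 8,001 needed; 8,013 in favor. Satisfied.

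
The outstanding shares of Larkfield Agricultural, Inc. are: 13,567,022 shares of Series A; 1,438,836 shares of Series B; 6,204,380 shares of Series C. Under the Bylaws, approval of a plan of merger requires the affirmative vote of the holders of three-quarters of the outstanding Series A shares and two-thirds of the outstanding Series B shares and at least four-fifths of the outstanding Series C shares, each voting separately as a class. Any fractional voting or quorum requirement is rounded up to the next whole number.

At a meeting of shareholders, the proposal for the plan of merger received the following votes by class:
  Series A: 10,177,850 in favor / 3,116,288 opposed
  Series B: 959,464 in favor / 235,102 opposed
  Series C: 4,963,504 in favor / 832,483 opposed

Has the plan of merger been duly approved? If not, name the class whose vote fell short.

Series A: 3/4 of 13567022 = 10175266.50, rounded up to 10175267; 10,175,267 required, 10,177,850 in favor — approved.
Series B: 2/3 of 1438836 = 959224; 959,224 required, 959,464 in favor — approved.
Series C: 4/5 of 6204380 = 4963504; 4,963,504 required, 4,963,504 in favor — approved.

Approved — every class gave the required vote.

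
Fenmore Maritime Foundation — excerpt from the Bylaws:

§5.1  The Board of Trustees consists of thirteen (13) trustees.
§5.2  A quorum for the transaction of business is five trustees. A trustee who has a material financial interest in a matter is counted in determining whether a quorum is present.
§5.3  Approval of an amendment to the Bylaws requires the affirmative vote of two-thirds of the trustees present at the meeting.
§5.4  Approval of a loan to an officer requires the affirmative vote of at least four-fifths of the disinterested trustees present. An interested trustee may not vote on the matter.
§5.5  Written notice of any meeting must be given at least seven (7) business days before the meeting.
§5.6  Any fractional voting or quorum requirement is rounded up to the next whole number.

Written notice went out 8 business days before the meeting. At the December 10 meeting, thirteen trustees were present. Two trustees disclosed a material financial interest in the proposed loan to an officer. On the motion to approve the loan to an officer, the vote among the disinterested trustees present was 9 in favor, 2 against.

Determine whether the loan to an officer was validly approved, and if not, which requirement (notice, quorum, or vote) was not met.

Valid — all requirements satisfied.

Notice: 8 business days given; 7 required (8 ≥ 7). Satisfied.
Quorum: 13 present (interested trustees count toward quorum); quorum is 5. Satisfied.
Vote: the loan to an officer requires four-fifths of the disinterested trustees present (13 − 2 = 11). 4/5 of 11 = 8.80, rounded up to 9, so 9 affirmative votes are needed; 9 voted in favor. Satisfied.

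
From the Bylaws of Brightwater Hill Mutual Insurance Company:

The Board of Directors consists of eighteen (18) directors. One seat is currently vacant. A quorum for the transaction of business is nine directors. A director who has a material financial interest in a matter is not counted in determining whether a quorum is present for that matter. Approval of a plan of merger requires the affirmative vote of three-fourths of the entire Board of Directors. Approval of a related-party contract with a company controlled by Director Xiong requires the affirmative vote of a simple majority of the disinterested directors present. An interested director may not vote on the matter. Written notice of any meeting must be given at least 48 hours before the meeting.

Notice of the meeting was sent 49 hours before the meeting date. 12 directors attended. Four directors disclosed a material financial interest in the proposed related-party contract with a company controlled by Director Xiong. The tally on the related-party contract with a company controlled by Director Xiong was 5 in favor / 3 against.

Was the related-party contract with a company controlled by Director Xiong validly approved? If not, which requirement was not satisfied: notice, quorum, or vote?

Invalid — quorum requirement not satisfied.

Notice: 49 hours given; 48 required (49 ≥ 48). Satisfied.
Quorum: 12 present, but the 4 interested directors do not count, leaving 8. Quorum is 9. Not satisfied.
Vote: the related-party contract with a company controlled by Director Xiong requires a majority of the disinterested directors present (12 − 4 = 8). A majority of 8 is 5, so 5 affirmative votes are needed; 5 voted in favor. Satisfied. (Moot — without a quorum no business can be validly transacted.)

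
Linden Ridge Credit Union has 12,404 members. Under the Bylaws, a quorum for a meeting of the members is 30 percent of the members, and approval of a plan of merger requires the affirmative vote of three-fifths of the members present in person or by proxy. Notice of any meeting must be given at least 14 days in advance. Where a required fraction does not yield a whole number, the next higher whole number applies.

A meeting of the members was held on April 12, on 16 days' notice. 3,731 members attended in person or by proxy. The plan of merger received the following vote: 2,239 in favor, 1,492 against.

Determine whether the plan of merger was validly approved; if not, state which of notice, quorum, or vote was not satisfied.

Notice: 16 days given; 14 required. Satisfied.
Quorum: 30% of 12,404 = 3,721.20, rounded up to 3,722; 3,731 present. Satisfied.
Vote: requires three-fifths of those present (3,731); 3/5 of 3731 = 2238.60, rounded up to 2239, so 2,239 needed; 2,239 in favor. Satisfied.

Valid — all requirements satisfied.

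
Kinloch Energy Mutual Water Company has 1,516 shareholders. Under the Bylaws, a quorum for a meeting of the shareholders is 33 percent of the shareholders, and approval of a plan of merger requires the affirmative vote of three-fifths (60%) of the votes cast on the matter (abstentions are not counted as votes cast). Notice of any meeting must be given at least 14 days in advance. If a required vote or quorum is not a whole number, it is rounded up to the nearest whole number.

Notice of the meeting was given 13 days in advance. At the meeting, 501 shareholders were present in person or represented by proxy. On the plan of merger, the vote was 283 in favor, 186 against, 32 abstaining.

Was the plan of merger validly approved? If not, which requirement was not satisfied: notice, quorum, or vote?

Invalid — notice requirement not satisfied.

Notice: 13 days given; 14 required. Not satisfied.
Quorum: 33% of 1,516 = 500.28, rounded up to 501; 501 present. Satisfied.
Vote: requires three-fifths of the votes cast (501 − 32 abstaining = 469); 3/5 of 469 = 281.40, rounded up to 282, so 282 needed; 283 in favor. Satisfied.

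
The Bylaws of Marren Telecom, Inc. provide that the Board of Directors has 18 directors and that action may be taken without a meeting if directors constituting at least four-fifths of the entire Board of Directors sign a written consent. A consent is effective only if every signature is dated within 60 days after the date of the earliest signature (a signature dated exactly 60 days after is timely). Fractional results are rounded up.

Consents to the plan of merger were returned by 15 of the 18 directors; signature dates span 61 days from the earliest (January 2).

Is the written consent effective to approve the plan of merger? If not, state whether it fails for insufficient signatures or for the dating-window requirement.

Not effective — dating-window requirement not satisfied.

Signatures required: at least four-fifths of 18 — 4/5 of 18 = 14.40, rounded up to 15, so 15 needed; 15 signed. Sufficient.
Dating window: the latest signature is 61 days after the earliest; the limit is 60 days. Outside the window.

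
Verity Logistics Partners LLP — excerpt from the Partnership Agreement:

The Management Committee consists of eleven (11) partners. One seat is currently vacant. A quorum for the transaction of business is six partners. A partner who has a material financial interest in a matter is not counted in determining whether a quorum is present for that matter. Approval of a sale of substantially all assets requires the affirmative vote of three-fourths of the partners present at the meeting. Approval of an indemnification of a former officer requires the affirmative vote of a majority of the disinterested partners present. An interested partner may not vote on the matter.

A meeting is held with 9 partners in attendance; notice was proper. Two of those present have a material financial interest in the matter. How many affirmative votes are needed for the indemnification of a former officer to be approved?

4

The indemnification of a former officer requires a majority of the disinterested partners present (9 − 2 = 7).
A majority of 7 is 4.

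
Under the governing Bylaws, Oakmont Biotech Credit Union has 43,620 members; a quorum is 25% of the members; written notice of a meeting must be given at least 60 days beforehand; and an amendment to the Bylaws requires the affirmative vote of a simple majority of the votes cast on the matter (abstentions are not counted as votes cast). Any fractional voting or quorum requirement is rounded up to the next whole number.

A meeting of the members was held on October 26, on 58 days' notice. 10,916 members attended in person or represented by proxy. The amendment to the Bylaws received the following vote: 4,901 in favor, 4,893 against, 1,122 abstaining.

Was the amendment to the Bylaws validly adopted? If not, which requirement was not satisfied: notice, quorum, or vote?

Invalid — notice requirement not satisfied.

Notice: 58 days given; 60 required. Not satisfied.
Quorum: 25% of 43,620 = 10,905; 10,916 present. Satisfied.
Vote: requires a majority of the votes cast (10,916 − 1,122 abstaining = 9,794); a majority of 9794 is 4898, so 4,898 needed; 4,901 in favor. Satisfied.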